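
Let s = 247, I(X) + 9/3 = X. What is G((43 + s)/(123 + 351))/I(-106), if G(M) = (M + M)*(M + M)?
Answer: -84100/6122421 ≈ -0.013736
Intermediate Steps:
I(X) = -3 + X
G(M) = 4*M² (G(M) = (2*M)*(2*M) = 4*M²)
G((43 + s)/(123 + 351))/I(-106) = (4*((43 + 247)/(123 + 351))²)/(-3 - 106) = (4*(290/474)²)/(-109) = (4*(290*(1/474))²)*(-1/109) = (4*(145/237)²)*(-1/109) = (4*(21025/56169))*(-1/109) = (84100/56169)*(-1/109) = -84100/6122421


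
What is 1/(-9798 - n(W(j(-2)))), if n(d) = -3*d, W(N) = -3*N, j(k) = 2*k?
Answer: -1/9762 ≈ -0.00010244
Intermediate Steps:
1/(-9798 - n(W(j(-2)))) = 1/(-9798 - (-3)*(-6*(-2))) = 1/(-9798 - (-3)*(-3*(-4))) = 1/(-9798 - (-3)*12) = 1/(-9798 - 1*(-36)) = 1/(-9798 + 36) = 1/(-9762) = -1/9762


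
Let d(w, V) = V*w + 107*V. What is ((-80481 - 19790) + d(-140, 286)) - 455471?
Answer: -565180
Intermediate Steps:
d(w, V) = 107*V + V*w
((-80481 - 19790) + d(-140, 286)) - 455471 = ((-80481 - 19790) + 286*(107 - 140)) - 455471 = (-100271 + 286*(-33)) - 455471 = (-100271 - 9438) - 455471 = -109709 - 455471 = -565180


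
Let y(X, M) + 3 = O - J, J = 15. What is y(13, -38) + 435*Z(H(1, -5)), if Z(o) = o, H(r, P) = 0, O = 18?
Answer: 0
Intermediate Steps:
y(X, M) = 0 (y(X, M) = -3 + (18 - 1*15) = -3 + (18 - 15) = -3 + 3 = 0)
y(13, -38) + 435*Z(H(1, -5)) = 0 + 435*0 = 0 + 0 = 0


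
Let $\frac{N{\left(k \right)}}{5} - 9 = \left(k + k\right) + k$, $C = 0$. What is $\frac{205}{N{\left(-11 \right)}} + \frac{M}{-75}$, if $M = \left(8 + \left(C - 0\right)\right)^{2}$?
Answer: $- \frac{1537}{600} \approx -2.5617$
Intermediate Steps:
$M = 64$ ($M = \left(8 + \left(0 - 0\right)\right)^{2} = \left(8 + \left(0 + 0\right)\right)^{2} = \left(8 + 0\right)^{2} = 8^{2} = 64$)
$N{\left(k \right)} = 45 + 15 k$ ($N{\left(k \right)} = 45 + 5 \left(\left(k + k\right) + k\right) = 45 + 5 \left(2 k + k\right) = 45 + 5 \cdot 3 k = 45 + 15 k$)
$\frac{205}{N{\left(-11 \right)}} + \frac{M}{-75} = \frac{205}{45 + 15 \left(-11\right)} + \frac{64}{-75} = \frac{205}{45 - 165} + 64 \left(- \frac{1}{75}\right) = \frac{205}{-120} - \frac{64}{75} = 205 \left(- \frac{1}{120}\right) - \frac{64}{75} = - \frac{41}{24} - \frac{64}{75} = - \frac{1537}{600}$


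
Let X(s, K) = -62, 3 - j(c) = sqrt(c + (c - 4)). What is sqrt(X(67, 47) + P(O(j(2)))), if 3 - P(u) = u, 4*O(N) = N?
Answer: I*sqrt(239)/2 ≈ 7.7298*I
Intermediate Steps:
j(c) = 3 - sqrt(-4 + 2*c) (j(c) = 3 - sqrt(c + (c - 4)) = 3 - sqrt(c + (-4 + c)) = 3 - sqrt(-4 + 2*c))
O(N) = N/4
P(u) = 3 - u
sqrt(X(67, 47) + P(O(j(2)))) = sqrt(-62 + (3 - (3 - sqrt(-4 + 2*2))/4)) = sqrt(-62 + (3 - (3 - sqrt(-4 + 4))/4)) = sqrt(-62 + (3 - (3 - sqrt(0))/4)) = sqrt(-62 + (3 - (3 - 1*0)/4)) = sqrt(-62 + (3 - (3 + 0)/4)) = sqrt(-62 + (3 - 3/4)) = sqrt(-62 + 9/4) = sqrt(-239/4) = I*sqrt(239)/2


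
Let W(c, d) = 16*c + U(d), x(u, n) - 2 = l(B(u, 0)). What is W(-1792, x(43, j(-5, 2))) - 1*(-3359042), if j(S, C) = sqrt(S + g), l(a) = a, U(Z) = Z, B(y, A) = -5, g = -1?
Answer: 3330367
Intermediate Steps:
j(S, C) = sqrt(-1 + S) (j(S, C) = sqrt(S - 1) = sqrt(-1 + S))
x(u, n) = -3 (x(u, n) = 2 - 5 = -3)
W(c, d) = d + 16*c (W(c, d) = 16*c + d = d + 16*c)
W(-1792, x(43, j(-5, 2))) - 1*(-3359042) = (-3 + 16*(-1792)) - 1*(-3359042) = (-3 - 28672) + 3359042 = -28675 + 3359042 = 3330367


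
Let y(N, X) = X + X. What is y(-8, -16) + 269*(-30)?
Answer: -8102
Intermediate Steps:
y(N, X) = 2*X
y(-8, -16) + 269*(-30) = 2*(-16) + 269*(-30) = -32 - 8070 = -8102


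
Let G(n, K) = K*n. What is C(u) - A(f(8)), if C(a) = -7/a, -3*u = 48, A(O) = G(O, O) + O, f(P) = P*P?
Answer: -66553/16 ≈ -4159.6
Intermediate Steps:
f(P) = P²
A(O) = O + O² (A(O) = O*O + O = O² + O = O + O²)
u = -16 (u = -⅓*48 = -16)
C(u) - A(f(8)) = -7/(-16) - 8²*(1 + 8²) = -7*(-1/16) - 64*(1 + 64) = 7/16 - 64*65 = 7/16 - 1*4160 = 7/16 - 4160 = -66553/16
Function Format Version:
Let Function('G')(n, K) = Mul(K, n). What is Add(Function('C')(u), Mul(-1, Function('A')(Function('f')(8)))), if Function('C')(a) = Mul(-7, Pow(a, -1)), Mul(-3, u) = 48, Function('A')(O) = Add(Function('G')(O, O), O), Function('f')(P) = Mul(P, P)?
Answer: Rational(-66553, 16) ≈ -4159.6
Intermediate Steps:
Function('f')(P) = Pow(P, 2)
Function('A')(O) = Add(O, Pow(O, 2)) (Function('A')(O) = Add(Mul(O, O), O) = Add(Pow(O, 2), O) = Add(O, Pow(O, 2)))
u = -16 (u = Mul(Rational(-1, 3), 48) = -16)
Add(Function('C')(u), Mul(-1, Function('A')(Function('f')(8)))) = Add(Mul(-7, Pow(-16, -1)), Mul(-1, Mul(Pow(8, 2), Add(1, Pow(8, 2))))) = Add(Mul(-7, Rational(-1, 16)), Mul(-1, Mul(64, Add(1, 64)))) = Add(Rational(7, 16), Mul(-1, Mul(64, 65))) = Add(Rational(7, 16), Mul(-1, 4160)) = Add(Rational(7, 16), -4160) = Rational(-66553, 16)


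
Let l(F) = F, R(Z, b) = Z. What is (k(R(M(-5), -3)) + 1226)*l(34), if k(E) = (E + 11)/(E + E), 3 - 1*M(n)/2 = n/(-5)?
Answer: 166991/4 ≈ 41748.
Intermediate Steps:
M(n) = 6 + 2*n/5 (M(n) = 6 - 2*n/(-5) = 6 - 2*n*(-1)/5 = 6 - (-2)*n/5 = 6 + 2*n/5)
k(E) = (11 + E)/(2*E) (k(E) = (11 + E)/((2*E)) = (11 + E)*(1/(2*E)) = (11 + E)/(2*E))
(k(R(M(-5), -3)) + 1226)*l(34) = ((11 + (6 + (2/5)*(-5)))/(2*(6 + (2/5)*(-5))) + 1226)*34 = ((11 + (6 - 2))/(2*(6 - 2)) + 1226)*34 = ((1/2)*(11 + 4)/4 + 1226)*34 = ((1/2)*(1/4)*15 + 1226)*34 = (15/8 + 1226)*34 = (9823/8)*34 = 166991/4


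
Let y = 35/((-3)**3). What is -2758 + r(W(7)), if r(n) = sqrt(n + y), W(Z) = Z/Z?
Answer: -2758 + 2*I*sqrt(6)/9 ≈ -2758.0 + 0.54433*I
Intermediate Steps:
W(Z) = 1
y = -35/27 (y = 35/(-27) = 35*(-1/27) = -35/27 ≈ -1.2963)
r(n) = sqrt(-35/27 + n) (r(n) = sqrt(n - 35/27) = sqrt(-35/27 + n))
-2758 + r(W(7)) = -2758 + sqrt(-105 + 81*1)/9 = -2758 + sqrt(-105 + 81)/9 = -2758 + sqrt(-24)/9 = -2758 + (2*I*sqrt(6))/9 = -2758 + 2*I*sqrt(6)/9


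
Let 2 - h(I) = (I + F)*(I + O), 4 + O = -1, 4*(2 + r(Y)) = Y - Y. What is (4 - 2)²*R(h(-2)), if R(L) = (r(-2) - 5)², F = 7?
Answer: 196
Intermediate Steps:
r(Y) = -2 (r(Y) = -2 + (Y - Y)/4 = -2 + (¼)*0 = -2 + 0 = -2)
O = -5 (O = -4 - 1 = -5)
h(I) = 2 - (-5 + I)*(7 + I) (h(I) = 2 - (I + 7)*(I - 5) = 2 - (7 + I)*(-5 + I) = 2 - (-5 + I)*(7 + I))
R(L) = 49 (R(L) = (-2 - 5)² = (-7)² = 49)
(4 - 2)²*R(h(-2)) = (4 - 2)²*49 = 2²*49 = 4*49 = 196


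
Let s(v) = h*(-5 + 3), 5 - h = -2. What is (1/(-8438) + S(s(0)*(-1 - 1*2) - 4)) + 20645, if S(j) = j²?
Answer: 186386981/8438 ≈ 22089.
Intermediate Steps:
h = 7 (h = 5 - 1*(-2) = 5 + 2 = 7)
s(v) = -14 (s(v) = 7*(-5 + 3) = 7*(-2) = -14)
(1/(-8438) + S(s(0)*(-1 - 1*2) - 4)) + 20645 = (1/(-8438) + (-14*(-1 - 1*2) - 4)²) + 20645 = (-1/8438 + (-14*(-1 - 2) - 4)²) + 20645 = (-1/8438 + (-14*(-3) - 4)²) + 20645 = (-1/8438 + (42 - 4)²) + 20645 = (-1/8438 + 38²) + 20645 = (-1/8438 + 1444) + 20645 = 12184471/8438 + 20645 = 186386981/8438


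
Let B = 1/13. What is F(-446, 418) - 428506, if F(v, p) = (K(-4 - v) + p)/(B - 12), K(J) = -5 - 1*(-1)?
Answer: -66423812/155 ≈ -4.2854e+5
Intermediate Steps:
B = 1/13 ≈ 0.076923
K(J) = -4 (K(J) = -5 + 1 = -4)
F(v, p) = 52/155 - 13*p/155 (F(v, p) = (-4 + p)/(1/13 - 12) = (-4 + p)/(-155/13) = (-4 + p)*(-13/155) = 52/155 - 13*p/155)
F(-446, 418) - 428506 = (52/155 - 13/155*418) - 428506 = (52/155 - 5434/155) - 428506 = -5382/155 - 428506 = -66423812/155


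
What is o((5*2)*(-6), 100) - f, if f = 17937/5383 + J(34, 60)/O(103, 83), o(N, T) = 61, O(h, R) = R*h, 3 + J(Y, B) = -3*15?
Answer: 2654090258/46019267 ≈ 57.673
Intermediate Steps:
J(Y, B) = -48 (J(Y, B) = -3 - 3*15 = -3 - 45 = -48)
f = 153085029/46019267 (f = 17937/5383 - 48/(83*103) = 17937*(1/5383) - 48/8549 = 17937/5383 - 48*1/8549 = 17937/5383 - 48/8549 = 153085029/46019267 ≈ 3.3265)
o((5*2)*(-6), 100) - f = 61 - 1*153085029/46019267 = 61 - 153085029/46019267 = 2654090258/46019267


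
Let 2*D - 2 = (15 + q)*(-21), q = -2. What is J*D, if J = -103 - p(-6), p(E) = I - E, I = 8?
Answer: 31707/2 ≈ 15854.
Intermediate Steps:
p(E) = 8 - E
D = -271/2 (D = 1 + ((15 - 2)*(-21))/2 = 1 + (13*(-21))/2 = 1 + (½)*(-273) = 1 - 273/2 = -271/2 ≈ -135.50)
J = -117 (J = -103 - (8 - 1*(-6)) = -103 - (8 + 6) = -103 - 1*14 = -103 - 14 = -117)
J*D = -117*(-271/2) = 31707/2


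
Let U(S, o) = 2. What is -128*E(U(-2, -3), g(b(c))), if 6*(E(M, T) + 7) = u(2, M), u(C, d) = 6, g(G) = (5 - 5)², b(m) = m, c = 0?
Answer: 768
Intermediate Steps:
g(G) = 0 (g(G) = 0² = 0)
E(M, T) = -6 (E(M, T) = -7 + (⅙)*6 = -7 + 1 = -6)
-128*E(U(-2, -3), g(b(c))) = -128*(-6) = 768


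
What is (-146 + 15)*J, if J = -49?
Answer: 6419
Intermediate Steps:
(-146 + 15)*J = (-146 + 15)*(-49) = -131*(-49) = 6419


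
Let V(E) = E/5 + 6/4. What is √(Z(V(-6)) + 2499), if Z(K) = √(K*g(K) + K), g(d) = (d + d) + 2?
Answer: √(62475 + 15*√3)/5 ≈ 50.000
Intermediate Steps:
g(d) = 2 + 2*d (g(d) = 2*d + 2 = 2 + 2*d)
V(E) = 3/2 + E/5 (V(E) = E*(⅕) + 6*(¼) = E/5 + 3/2 = 3/2 + E/5)
Z(K) = √(K + K*(2 + 2*K)) (Z(K) = √(K*(2 + 2*K) + K) = √(K + K*(2 + 2*K)))
√(Z(V(-6)) + 2499) = √(√((3/2 + (⅕)*(-6))*(3 + 2*(3/2 + (⅕)*(-6)))) + 2499) = √(√((3/2 - 6/5)*(3 + 2*(3/2 - 6/5))) + 2499) = √(√(3*(3 + 2*(3/10))/10) + 2499) = √(√(3*(3 + ⅗)/10) + 2499) = √(√((3/10)*(18/5)) + 2499) = √(√(27/25) + 2499) = √(3*√3/5 + 2499) = √(2499 + 3*√3/5)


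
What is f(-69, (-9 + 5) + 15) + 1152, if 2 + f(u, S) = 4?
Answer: 1154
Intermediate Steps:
f(u, S) = 2 (f(u, S) = -2 + 4 = 2)
f(-69, (-9 + 5) + 15) + 1152 = 2 + 1152 = 1154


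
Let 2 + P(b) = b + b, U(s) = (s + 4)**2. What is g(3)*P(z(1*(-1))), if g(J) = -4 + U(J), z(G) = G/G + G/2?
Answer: -45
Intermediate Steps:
U(s) = (4 + s)**2
z(G) = 1 + G/2 (z(G) = 1 + G*(1/2) = 1 + G/2)
g(J) = -4 + (4 + J)**2
P(b) = -2 + 2*b (P(b) = -2 + (b + b) = -2 + 2*b)
g(3)*P(z(1*(-1))) = (-4 + (4 + 3)**2)*(-2 + 2*(1 + (1*(-1))/2)) = (-4 + 7**2)*(-2 + 2*(1 + (1/2)*(-1))) = (-4 + 49)*(-2 + 2*(1 - 1/2)) = 45*(-2 + 2*(1/2)) = 45*(-2 + 1) = 45*(-1) = -45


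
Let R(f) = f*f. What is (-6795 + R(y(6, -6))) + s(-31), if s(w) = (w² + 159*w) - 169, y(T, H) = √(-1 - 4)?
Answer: -10937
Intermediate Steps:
y(T, H) = I*√5 (y(T, H) = √(-5) = I*√5)
s(w) = -169 + w² + 159*w
R(f) = f²
(-6795 + R(y(6, -6))) + s(-31) = (-6795 + (I*√5)²) + (-169 + (-31)² + 159*(-31)) = (-6795 - 5) + (-169 + 961 - 4929) = -6800 - 4137 = -10937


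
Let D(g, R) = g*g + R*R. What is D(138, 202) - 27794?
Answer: 32054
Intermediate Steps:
D(g, R) = R² + g² (D(g, R) = g² + R² = R² + g²)
D(138, 202) - 27794 = (202² + 138²) - 27794 = (40804 + 19044) - 27794 = 59848 - 27794 = 32054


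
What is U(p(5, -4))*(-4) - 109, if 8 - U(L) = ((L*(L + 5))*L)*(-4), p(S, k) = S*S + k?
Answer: -183597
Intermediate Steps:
p(S, k) = k + S² (p(S, k) = S² + k = k + S²)
U(L) = 8 + 4*L²*(5 + L) (U(L) = 8 - (L*(L + 5))*L*(-4) = 8 - (L*(5 + L))*L*(-4) = 8 - L²*(5 + L)*(-4) = 8 - (-4)*L²*(5 + L) = 8 + 4*L²*(5 + L))
U(p(5, -4))*(-4) - 109 = (8 + 4*(-4 + 5²)³ + 20*(-4 + 5²)²)*(-4) - 109 = (8 + 4*(-4 + 25)³ + 20*(-4 + 25)²)*(-4) - 109 = (8 + 4*21³ + 20*21²)*(-4) - 109 = (8 + 4*9261 + 20*441)*(-4) - 109 = (8 + 37044 + 8820)*(-4) - 109 = 45872*(-4) - 109 = -183488 - 109 = -183597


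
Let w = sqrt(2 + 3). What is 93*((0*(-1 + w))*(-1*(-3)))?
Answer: 0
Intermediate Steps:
w = sqrt(5) ≈ 2.2361
93*((0*(-1 + w))*(-1*(-3))) = 93*((0*(-1 + sqrt(5)))*(-1*(-3))) = 93*(0*3) = 93*0 = 0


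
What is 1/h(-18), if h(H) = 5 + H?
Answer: -1/13 ≈ -0.076923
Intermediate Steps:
1/h(-18) = 1/(5 - 18) = 1/(-13) = -1/13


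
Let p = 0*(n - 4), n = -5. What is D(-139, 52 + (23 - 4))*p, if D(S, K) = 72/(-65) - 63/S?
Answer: 0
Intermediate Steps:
D(S, K) = -72/65 - 63/S (D(S, K) = 72*(-1/65) - 63/S = -72/65 - 63/S)
p = 0 (p = 0*(-5 - 4) = 0*(-9) = 0)
D(-139, 52 + (23 - 4))*p = (-72/65 - 63/(-139))*0 = (-72/65 - 63*(-1/139))*0 = (-72/65 + 63/139)*0 = -5913/9035*0 = 0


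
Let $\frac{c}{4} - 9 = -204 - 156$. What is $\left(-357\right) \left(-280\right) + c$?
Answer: $98556$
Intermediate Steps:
$c = -1404$ ($c = 36 + 4 \left(-204 - 156\right) = 36 + 4 \left(-360\right) = 36 - 1440 = -1404$)
$\left(-357\right) \left(-280\right) + c = \left(-357\right) \left(-280\right) - 1404 = 99960 - 1404 = 98556$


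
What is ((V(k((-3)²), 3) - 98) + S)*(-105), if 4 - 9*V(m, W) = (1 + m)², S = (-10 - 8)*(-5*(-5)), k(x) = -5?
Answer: 57680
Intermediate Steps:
S = -450 (S = -18*25 = -450)
V(m, W) = 4/9 - (1 + m)²/9
((V(k((-3)²), 3) - 98) + S)*(-105) = (((4/9 - (1 - 5)²/9) - 98) - 450)*(-105) = (((4/9 - ⅑*(-4)²) - 98) - 450)*(-105) = (((4/9 - ⅑*16) - 98) - 450)*(-105) = (((4/9 - 16/9) - 98) - 450)*(-105) = ((-4/3 - 98) - 450)*(-105) = (-298/3 - 450)*(-105) = -1648/3*(-105) = 57680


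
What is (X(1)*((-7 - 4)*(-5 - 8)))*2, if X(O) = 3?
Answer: 858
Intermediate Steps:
(X(1)*((-7 - 4)*(-5 - 8)))*2 = (3*((-7 - 4)*(-5 - 8)))*2 = (3*(-11*(-13)))*2 = (3*143)*2 = 429*2 = 858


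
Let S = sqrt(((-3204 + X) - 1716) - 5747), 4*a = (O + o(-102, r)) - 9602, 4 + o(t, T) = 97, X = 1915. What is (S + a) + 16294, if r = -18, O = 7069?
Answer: 15684 + 4*I*sqrt(547) ≈ 15684.0 + 93.552*I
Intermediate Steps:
o(t, T) = 93 (o(t, T) = -4 + 97 = 93)
a = -610 (a = ((7069 + 93) - 9602)/4 = (7162 - 9602)/4 = (1/4)*(-2440) = -610)
S = 4*I*sqrt(547) (S = sqrt(((-3204 + 1915) - 1716) - 5747) = sqrt((-1289 - 1716) - 5747) = sqrt(-3005 - 5747) = sqrt(-8752) = 4*I*sqrt(547) ≈ 93.552*I)
(S + a) + 16294 = (4*I*sqrt(547) - 610) + 16294 = (-610 + 4*I*sqrt(547)) + 16294 = 15684 + 4*I*sqrt(547)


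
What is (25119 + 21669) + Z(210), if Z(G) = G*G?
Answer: 90888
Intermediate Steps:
Z(G) = G**2
(25119 + 21669) + Z(210) = (25119 + 21669) + 210**2 = 46788 + 44100 = 90888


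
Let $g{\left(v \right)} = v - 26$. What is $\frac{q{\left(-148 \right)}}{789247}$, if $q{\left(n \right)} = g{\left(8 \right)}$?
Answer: $- \frac{18}{789247} \approx -2.2807 \cdot 10^{-5}$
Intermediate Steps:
$g{\left(v \right)} = -26 + v$
$q{\left(n \right)} = -18$ ($q{\left(n \right)} = -26 + 8 = -18$)
$\frac{q{\left(-148 \right)}}{789247} = - \frac{18}{789247}$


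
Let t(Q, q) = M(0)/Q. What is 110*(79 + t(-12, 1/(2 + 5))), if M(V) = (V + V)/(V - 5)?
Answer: 8690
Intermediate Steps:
M(V) = 2*V/(-5 + V) (M(V) = (2*V)/(-5 + V) = 2*V/(-5 + V))
t(Q, q) = 0 (t(Q, q) = (2*0/(-5 + 0))/Q = (2*0/(-5))/Q = (2*0*(-⅕))/Q = 0/Q = 0)
110*(79 + t(-12, 1/(2 + 5))) = 110*(79 + 0) = 110*79 = 8690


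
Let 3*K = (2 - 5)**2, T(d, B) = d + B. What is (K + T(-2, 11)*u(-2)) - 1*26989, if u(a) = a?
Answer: -27004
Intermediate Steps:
T(d, B) = B + d
K = 3 (K = (2 - 5)**2/3 = (1/3)*(-3)**2 = (1/3)*9 = 3)
(K + T(-2, 11)*u(-2)) - 1*26989 = (3 + (11 - 2)*(-2)) - 1*26989 = (3 + 9*(-2)) - 26989 = (3 - 18) - 26989 = -15 - 26989 = -27004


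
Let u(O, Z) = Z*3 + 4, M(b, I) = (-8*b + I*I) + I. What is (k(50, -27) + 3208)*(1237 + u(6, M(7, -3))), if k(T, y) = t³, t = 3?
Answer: 3529385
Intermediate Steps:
k(T, y) = 27 (k(T, y) = 3³ = 27)
M(b, I) = I + I² - 8*b (M(b, I) = (-8*b + I²) + I = (I² - 8*b) + I = I + I² - 8*b)
u(O, Z) = 4 + 3*Z (u(O, Z) = 3*Z + 4 = 4 + 3*Z)
(k(50, -27) + 3208)*(1237 + u(6, M(7, -3))) = (27 + 3208)*(1237 + (4 + 3*(-3 + (-3)² - 8*7))) = 3235*(1237 + (4 + 3*(-3 + 9 - 56))) = 3235*(1237 + (4 + 3*(-50))) = 3235*(1237 + (4 - 150)) = 3235*(1237 - 146) = 3235*1091 = 3529385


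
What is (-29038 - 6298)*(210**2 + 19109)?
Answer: -2233553224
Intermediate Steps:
(-29038 - 6298)*(210**2 + 19109) = -35336*(44100 + 19109) = -35336*63209 = -2233553224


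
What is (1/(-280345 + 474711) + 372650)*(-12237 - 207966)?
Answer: -15949411167669903/194366 ≈ -8.2059e+10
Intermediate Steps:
(1/(-280345 + 474711) + 372650)*(-12237 - 207966) = (1/194366 + 372650)*(-220203) = (72430489901/194366)*(-220203) = -15949411167669903/194366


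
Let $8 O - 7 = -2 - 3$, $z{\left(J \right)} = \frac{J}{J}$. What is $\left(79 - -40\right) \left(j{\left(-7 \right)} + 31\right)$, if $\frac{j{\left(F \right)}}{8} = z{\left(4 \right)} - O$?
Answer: $4403$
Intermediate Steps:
$z{\left(J \right)} = 1$
$O = \frac{1}{4}$ ($O = \frac{7}{8} + \frac{-2 - 3}{8} = \frac{7}{8} + \frac{1}{8} \left(-5\right) = \frac{7}{8} - \frac{5}{8} = \frac{1}{4} \approx 0.25$)
$j{\left(F \right)} = 6$ ($j{\left(F \right)} = 8 \left(1 - \frac{1}{4}\right) = 8 \cdot \frac{3}{4} = 6$)
$\left(79 - -40\right) \left(j{\left(-7 \right)} + 31\right) = \left(79 - -40\right) \left(6 + 31\right) = \left(79 + 40\right) 37 = 119 \cdot 37 = 4403$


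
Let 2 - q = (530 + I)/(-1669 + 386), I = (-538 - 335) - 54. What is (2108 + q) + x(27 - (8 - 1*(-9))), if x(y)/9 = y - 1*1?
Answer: 2810656/1283 ≈ 2190.7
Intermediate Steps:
x(y) = -9 + 9*y (x(y) = 9*(y - 1*1) = 9*(y - 1) = 9*(-1 + y) = -9 + 9*y)
I = -927 (I = -873 - 54 = -927)
q = 2169/1283 (q = 2 - (530 - 927)/(-1669 + 386) = 2 - (-397)/(-1283) = 2 - (-397)*(-1)/1283 = 2 - 1*397/1283 = 2 - 397/1283 = 2169/1283 ≈ 1.6906)
(2108 + q) + x(27 - (8 - 1*(-9))) = (2108 + 2169/1283) + (-9 + 9*(27 - (8 - 1*(-9)))) = 2706733/1283 + (-9 + 9*(27 - (8 + 9))) = 2706733/1283 + (-9 + 9*(27 - 1*17)) = 2706733/1283 + (-9 + 9*(27 - 17)) = 2706733/1283 + (-9 + 9*10) = 2706733/1283 + (-9 + 90) = 2706733/1283 + 81 = 2810656/1283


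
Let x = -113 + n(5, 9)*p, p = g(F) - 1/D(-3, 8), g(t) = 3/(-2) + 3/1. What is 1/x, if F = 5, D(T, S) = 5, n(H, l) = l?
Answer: -10/1013 ≈ -0.0098717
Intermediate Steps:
g(t) = 3/2 (g(t) = 3*(-1/2) + 3*1 = -3/2 + 3 = 3/2)
p = 13/10 (p = 3/2 - 1/5 = 13/10 ≈ 1.3000)
x = -1013/10 (x = -113 + 9*(13/10) = -113 + 117/10 = -1013/10 ≈ -101.30)
1/x = 1/(-1013/10) = -10/1013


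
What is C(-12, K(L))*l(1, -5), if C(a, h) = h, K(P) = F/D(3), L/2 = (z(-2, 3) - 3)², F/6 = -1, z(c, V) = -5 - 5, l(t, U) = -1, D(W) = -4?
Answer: -3/2 ≈ -1.5000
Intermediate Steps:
z(c, V) = -10
F = -6 (F = 6*(-1) = -6)
L = 338 (L = 2*(-10 - 3)² = 2*(-13)² = 2*169 = 338)
K(P) = 3/2 (K(P) = -6/(-4) = -6*(-¼) = 3/2)
C(-12, K(L))*l(1, -5) = (3/2)*(-1) = -3/2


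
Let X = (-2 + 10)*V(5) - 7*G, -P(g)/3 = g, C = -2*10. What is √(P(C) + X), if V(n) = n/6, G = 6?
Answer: √222/3 ≈ 4.9666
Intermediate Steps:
C = -20
P(g) = -3*g
V(n) = n/6 (V(n) = n*(⅙) = n/6)
X = -106/3 (X = (-2 + 10)*((⅙)*5) - 7*6 = 8*(⅚) - 42 = 20/3 - 42 = -106/3 ≈ -35.333)
√(P(C) + X) = √(-3*(-20) - 106/3) = √(60 - 106/3) = √(74/3) = √222/3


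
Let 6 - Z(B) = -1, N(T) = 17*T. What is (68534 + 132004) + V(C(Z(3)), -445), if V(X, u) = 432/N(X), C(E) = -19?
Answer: 64773342/323 ≈ 2.0054e+5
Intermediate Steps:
Z(B) = 7 (Z(B) = 6 - 1*(-1) = 6 + 1 = 7)
V(X, u) = 432/(17*X) (V(X, u) = 432/((17*X)) = 432*(1/(17*X)) = 432/(17*X))
(68534 + 132004) + V(C(Z(3)), -445) = (68534 + 132004) + (432/17)/(-19) = 200538 + (432/17)*(-1/19) = 200538 - 432/323 = 64773342/323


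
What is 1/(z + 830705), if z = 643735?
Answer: 1/1474440 ≈ 6.7822e-7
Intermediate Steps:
1/(z + 830705) = 1/(643735 + 830705) = 1/1474440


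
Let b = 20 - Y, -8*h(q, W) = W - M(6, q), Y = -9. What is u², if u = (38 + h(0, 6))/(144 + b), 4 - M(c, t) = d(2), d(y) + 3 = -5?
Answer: 24025/478864 ≈ 0.050171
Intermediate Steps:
d(y) = -8 (d(y) = -3 - 5 = -8)
M(c, t) = 12 (M(c, t) = 4 - 1*(-8) = 4 + 8 = 12)
h(q, W) = 3/2 - W/8 (h(q, W) = -(W - 1*12)/8 = -(W - 12)/8 = -(-12 + W)/8 = 3/2 - W/8)
b = 29 (b = 20 - 1*(-9) = 20 + 9 = 29)
u = 155/692 (u = (38 + (3/2 - ⅛*6))/(144 + 29) = (38 + (3/2 - ¾))/173 = (38 + ¾)*(1/173) = (155/4)*(1/173) = 155/692 ≈ 0.22399)
u² = (155/692)² = 24025/478864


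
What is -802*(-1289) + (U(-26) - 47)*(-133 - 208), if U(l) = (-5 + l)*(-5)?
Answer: 996950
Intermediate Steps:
U(l) = 25 - 5*l
-802*(-1289) + (U(-26) - 47)*(-133 - 208) = -802*(-1289) + ((25 - 5*(-26)) - 47)*(-133 - 208) = 1033778 + ((25 + 130) - 47)*(-341) = 1033778 + (155 - 47)*(-341) = 1033778 + 108*(-341) = 1033778 - 36828 = 996950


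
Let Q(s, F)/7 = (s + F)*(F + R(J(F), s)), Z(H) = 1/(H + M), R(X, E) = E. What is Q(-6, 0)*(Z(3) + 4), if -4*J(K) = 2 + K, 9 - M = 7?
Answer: 5292/5 ≈ 1058.4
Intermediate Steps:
M = 2 (M = 9 - 1*7 = 9 - 7 = 2)
J(K) = -½ - K/4 (J(K) = -(2 + K)/4 = -½ - K/4)
Z(H) = 1/(2 + H) (Z(H) = 1/(H + 2) = 1/(2 + H))
Q(s, F) = 7*(F + s)² (Q(s, F) = 7*((s + F)*(F + s)) = 7*((F + s)*(F + s)) = 7*(F + s)²)
Q(-6, 0)*(Z(3) + 4) = (7*0² + 7*(-6)² + 14*0*(-6))*(1/(2 + 3) + 4) = (7*0 + 7*36 + 0)*(1/5 + 4) = (0 + 252 + 0)*(⅕ + 4) = 252*(21/5) = 5292/5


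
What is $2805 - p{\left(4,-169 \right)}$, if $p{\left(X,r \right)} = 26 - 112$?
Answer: $2891$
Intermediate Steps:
$p{\left(X,r \right)} = -86$ ($p{\left(X,r \right)} = 26 - 112 = -86$)
$2805 - p{\left(4,-169 \right)} = 2805 - -86 = 2805 + 86 = 2891$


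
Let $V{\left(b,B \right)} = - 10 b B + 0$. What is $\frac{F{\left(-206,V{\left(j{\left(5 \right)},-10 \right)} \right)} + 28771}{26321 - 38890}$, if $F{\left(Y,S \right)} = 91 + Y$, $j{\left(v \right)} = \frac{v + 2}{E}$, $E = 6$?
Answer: $- \frac{28656}{12569} \approx -2.2799$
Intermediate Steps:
$j{\left(v \right)} = \frac{1}{3} + \frac{v}{6}$ ($j{\left(v \right)} = \frac{v + 2}{6} = \left(2 + v\right) \frac{1}{6} = \frac{1}{3} + \frac{v}{6}$)
$V{\left(b,B \right)} = - 10 B b$ ($V{\left(b,B \right)} = - 10 B b + 0 = - 10 B b$)
$\frac{F{\left(-206,V{\left(j{\left(5 \right)},-10 \right)} \right)} + 28771}{26321 - 38890} = \frac{\left(91 - 206\right) + 28771}{26321 - 38890} = \frac{-115 + 28771}{-12569} = 28656 \left(- \frac{1}{12569}\right) = - \frac{28656}{12569}$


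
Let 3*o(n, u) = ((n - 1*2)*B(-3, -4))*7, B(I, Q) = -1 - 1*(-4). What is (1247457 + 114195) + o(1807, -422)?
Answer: 1374287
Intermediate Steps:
B(I, Q) = 3 (B(I, Q) = -1 + 4 = 3)
o(n, u) = -14 + 7*n (o(n, u) = (((n - 1*2)*3)*7)/3 = (((n - 2)*3)*7)/3 = (((-2 + n)*3)*7)/3 = ((-6 + 3*n)*7)/3 = (-42 + 21*n)/3 = -14 + 7*n)
(1247457 + 114195) + o(1807, -422) = (1247457 + 114195) + (-14 + 7*1807) = 1361652 + (-14 + 12649) = 1361652 + 12635 = 1374287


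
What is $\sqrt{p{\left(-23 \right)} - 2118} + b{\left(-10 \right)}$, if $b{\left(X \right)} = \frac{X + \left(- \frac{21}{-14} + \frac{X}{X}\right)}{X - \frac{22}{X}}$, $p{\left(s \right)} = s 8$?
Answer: $\frac{25}{26} + i \sqrt{2302} \approx 0.96154 + 47.979 i$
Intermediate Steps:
$p{\left(s \right)} = 8 s$
$b{\left(X \right)} = \frac{\frac{5}{2} + X}{X - \frac{22}{X}}$ ($b{\left(X \right)} = \frac{X + \left(\left(-21\right) \left(- \frac{1}{14}\right) + 1\right)}{X - \frac{22}{X}} = \frac{X + \left(\frac{3}{2} + 1\right)}{X - \frac{22}{X}} = \frac{X + \frac{5}{2}}{X - \frac{22}{X}} = \frac{\frac{5}{2} + X}{X - \frac{22}{X}}$)
$\sqrt{p{\left(-23 \right)} - 2118} + b{\left(-10 \right)} = \sqrt{8 \left(-23\right) - 2118} + \frac{1}{2} \left(-10\right) \frac{1}{-22 + \left(-10\right)^{2}} \left(5 + 2 \left(-10\right)\right) = \sqrt{-184 - 2118} + \frac{1}{2} \left(-10\right) \frac{1}{-22 + 100} \left(5 - 20\right) = \sqrt{-2302} + \frac{1}{2} \left(-10\right) \frac{1}{78} \left(-15\right) = i \sqrt{2302} + \frac{1}{2} \left(-10\right) \frac{1}{78} \left(-15\right) = i \sqrt{2302} + \frac{25}{26} = \frac{25}{26} + i \sqrt{2302}$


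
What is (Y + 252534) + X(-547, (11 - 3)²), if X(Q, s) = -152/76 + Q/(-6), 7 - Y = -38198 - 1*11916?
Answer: 1816465/6 ≈ 3.0274e+5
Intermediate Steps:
Y = 50121 (Y = 7 - (-38198 - 1*11916) = 7 - (-38198 - 11916) = 7 - 1*(-50114) = 7 + 50114 = 50121)
X(Q, s) = -2 - Q/6 (X(Q, s) = -152*1/76 + Q*(-⅙) = -2 - Q/6)
(Y + 252534) + X(-547, (11 - 3)²) = (50121 + 252534) + (-2 - ⅙*(-547)) = 302655 + (-2 + 547/6) = 302655 + 535/6 = 1816465/6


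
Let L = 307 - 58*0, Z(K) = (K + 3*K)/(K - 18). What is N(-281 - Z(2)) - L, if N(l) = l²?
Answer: 313493/4 ≈ 78373.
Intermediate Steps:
Z(K) = 4*K/(-18 + K) (Z(K) = (4*K)/(-18 + K) = 4*K/(-18 + K))
L = 307 (L = 307 + 0 = 307)
N(-281 - Z(2)) - L = (-281 - 4*2/(-18 + 2))² - 1*307 = (-281 - 4*2/(-16))² - 307 = (-281 - 4*2*(-1)/16)² - 307 = (-281 - 1*(-½))² - 307 = (-281 + ½)² - 307 = (-561/2)² - 307 = 314721/4 - 307 = 313493/4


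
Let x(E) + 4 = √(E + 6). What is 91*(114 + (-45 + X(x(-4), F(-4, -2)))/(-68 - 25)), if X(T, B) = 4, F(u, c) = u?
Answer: 968513/93 ≈ 10414.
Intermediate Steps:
x(E) = -4 + √(6 + E) (x(E) = -4 + √(E + 6) = -4 + √(6 + E))
91*(114 + (-45 + X(x(-4), F(-4, -2)))/(-68 - 25)) = 91*(114 + (-45 + 4)/(-68 - 25)) = 91*(114 - 41/(-93)) = 91*(114 - 41*(-1/93)) = 91*(114 + 41/93) = 91*(10643/93) = 968513/93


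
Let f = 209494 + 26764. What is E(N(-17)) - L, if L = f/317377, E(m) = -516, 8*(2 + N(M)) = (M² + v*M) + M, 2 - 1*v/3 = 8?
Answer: -164002790/317377 ≈ -516.74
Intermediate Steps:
v = -18 (v = 6 - 3*8 = 6 - 24 = -18)
N(M) = -2 - 17*M/8 + M²/8 (N(M) = -2 + ((M² - 18*M) + M)/8 = -2 + (M² - 17*M)/8 = -2 + (-17*M/8 + M²/8) = -2 - 17*M/8 + M²/8)
f = 236258
L = 236258/317377 ≈ 0.74441
E(N(-17)) - L = -516 - 1*236258/317377 = -516 - 236258/317377 = -164002790/317377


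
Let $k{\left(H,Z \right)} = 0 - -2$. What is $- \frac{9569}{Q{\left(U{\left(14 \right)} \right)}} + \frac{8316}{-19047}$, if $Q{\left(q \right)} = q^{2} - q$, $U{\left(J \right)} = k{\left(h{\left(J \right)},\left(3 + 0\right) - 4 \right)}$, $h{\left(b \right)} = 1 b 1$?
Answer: $- \frac{8679875}{1814} \approx -4784.9$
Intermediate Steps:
$h{\left(b \right)} = b$ ($h{\left(b \right)} = b 1 = b$)
$k{\left(H,Z \right)} = 2$ ($k{\left(H,Z \right)} = 0 + 2 = 2$)
$U{\left(J \right)} = 2$
$- \frac{9569}{Q{\left(U{\left(14 \right)} \right)}} + \frac{8316}{-19047} = - \frac{9569}{2 \left(-1 + 2\right)} + \frac{8316}{-19047} = - \frac{9569}{2 \cdot 1} + 8316 \left(- \frac{1}{19047}\right) = - \frac{9569}{2} - \frac{396}{907} = - \frac{8679875}{1814}$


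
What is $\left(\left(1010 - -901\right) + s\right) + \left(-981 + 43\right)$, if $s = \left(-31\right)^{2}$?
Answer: $1934$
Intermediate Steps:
$s = 961$
$\left(\left(1010 - -901\right) + s\right) + \left(-981 + 43\right) = \left(\left(1010 - -901\right) + 961\right) + \left(-981 + 43\right) = \left(\left(1010 + 901\right) + 961\right) - 938 = \left(1911 + 961\right) - 938 = 2872 - 938 = 1934$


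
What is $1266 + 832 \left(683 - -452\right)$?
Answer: $945586$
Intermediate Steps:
$1266 + 832 \left(683 - -452\right) = 1266 + 832 \left(683 + 452\right) = 1266 + 832 \cdot 1135 = 1266 + 944320 = 945586$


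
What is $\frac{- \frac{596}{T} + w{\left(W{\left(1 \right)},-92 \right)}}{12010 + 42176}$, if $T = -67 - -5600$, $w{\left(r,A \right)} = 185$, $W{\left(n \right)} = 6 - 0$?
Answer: $\frac{341003}{99937046} \approx 0.0034122$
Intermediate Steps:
$W{\left(n \right)} = 6$ ($W{\left(n \right)} = 6 + 0 = 6$)
$T = 5533$ ($T = -67 + 5600 = 5533$)
$\frac{- \frac{596}{T} + w{\left(W{\left(1 \right)},-92 \right)}}{12010 + 42176} = \frac{- \frac{596}{5533} + 185}{12010 + 42176} = \frac{\left(-596\right) \frac{1}{5533} + 185}{54186} = \left(- \frac{596}{5533} + 185\right) \frac{1}{54186} = \frac{1023009}{5533} \cdot \frac{1}{54186} = \frac{341003}{99937046}$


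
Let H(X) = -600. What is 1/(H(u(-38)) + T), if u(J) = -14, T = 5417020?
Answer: 1/5416420 ≈ 1.8462e-7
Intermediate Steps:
1/(H(u(-38)) + T) = 1/(-600 + 5417020) = 1/5416420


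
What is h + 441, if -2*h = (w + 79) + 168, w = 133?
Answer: 251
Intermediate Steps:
h = -190 (h = -((133 + 79) + 168)/2 = -(212 + 168)/2 = -1/2*380 = -190)
h + 441 = -190 + 441 = 251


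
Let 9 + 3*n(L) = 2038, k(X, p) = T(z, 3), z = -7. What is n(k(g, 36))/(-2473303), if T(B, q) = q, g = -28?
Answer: -2029/7419909 ≈ -0.00027345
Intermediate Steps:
k(X, p) = 3
n(L) = 2029/3 (n(L) = -3 + (1/3)*2038 = -3 + 2038/3 = 2029/3)
n(k(g, 36))/(-2473303) = (2029/3)/(-2473303) = (2029/3)*(-1/2473303) = -2029/7419909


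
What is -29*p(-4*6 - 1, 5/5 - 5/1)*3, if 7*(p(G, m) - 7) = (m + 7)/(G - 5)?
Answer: -42543/70 ≈ -607.76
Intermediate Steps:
p(G, m) = 7 + (7 + m)/(7*(-5 + G)) (p(G, m) = 7 + ((m + 7)/(G - 5))/7 = 7 + ((7 + m)/(-5 + G))/7 = 7 + (7 + m)/(7*(-5 + G)))
-29*p(-4*6 - 1, 5/5 - 5/1)*3 = -29*(-238 + (5/5 - 5/1) + 49*(-4*6 - 1))/(7*(-5 + (-4*6 - 1)))*3 = -29*(-238 + (5*(⅕) - 5*1) + 49*(-24 - 1))/(7*(-5 + (-24 - 1)))*3 = -29*(-238 + (1 - 5) + 49*(-25))/(7*(-5 - 25))*3 = -29*(-238 - 4 - 1225)/(7*(-30))*3 = -29*(-1)*(-1467)/(7*30)*3 = -29*489/70*3 = -14181/70*3 = -42543/70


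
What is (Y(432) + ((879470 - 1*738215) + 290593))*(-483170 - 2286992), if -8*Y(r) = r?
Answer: -1196139330628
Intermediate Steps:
Y(r) = -r/8
(Y(432) + ((879470 - 1*738215) + 290593))*(-483170 - 2286992) = (-⅛*432 + ((879470 - 1*738215) + 290593))*(-483170 - 2286992) = (-54 + ((879470 - 738215) + 290593))*(-2770162) = (-54 + (141255 + 290593))*(-2770162) = (-54 + 431848)*(-2770162) = 431794*(-2770162) = -1196139330628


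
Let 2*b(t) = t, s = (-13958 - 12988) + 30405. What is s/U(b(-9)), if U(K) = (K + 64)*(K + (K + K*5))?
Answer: -4612/2499 ≈ -1.8455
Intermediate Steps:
s = 3459 (s = -26946 + 30405 = 3459)
b(t) = t/2
U(K) = 7*K*(64 + K) (U(K) = (64 + K)*(K + (K + 5*K)) = (64 + K)*(K + 6*K) = (64 + K)*(7*K) = 7*K*(64 + K))
s/U(b(-9)) = 3459/((7*((1/2)*(-9))*(64 + (1/2)*(-9)))) = 3459/((7*(-9/2)*(64 - 9/2))) = 3459/((7*(-9/2)*(119/2))) = 3459/(-7497/4) = 3459*(-4/7497) = -4612/2499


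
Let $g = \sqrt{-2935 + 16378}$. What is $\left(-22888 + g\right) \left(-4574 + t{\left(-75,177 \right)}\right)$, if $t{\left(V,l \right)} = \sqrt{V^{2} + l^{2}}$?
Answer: $\left(4574 - 3 \sqrt{4106}\right) \left(22888 - \sqrt{13443}\right) \approx 9.9782 \cdot 10^{7}$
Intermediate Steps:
$g = \sqrt{13443} \approx 115.94$
$\left(-22888 + g\right) \left(-4574 + t{\left(-75,177 \right)}\right) = \left(-22888 + \sqrt{13443}\right) \left(-4574 + \sqrt{\left(-75\right)^{2} + 177^{2}}\right) = \left(-22888 + \sqrt{13443}\right) \left(-4574 + \sqrt{5625 + 31329}\right) = \left(-22888 + \sqrt{13443}\right) \left(-4574 + \sqrt{36954}\right) = \left(-22888 + \sqrt{13443}\right) \left(-4574 + 3 \sqrt{4106}\right)$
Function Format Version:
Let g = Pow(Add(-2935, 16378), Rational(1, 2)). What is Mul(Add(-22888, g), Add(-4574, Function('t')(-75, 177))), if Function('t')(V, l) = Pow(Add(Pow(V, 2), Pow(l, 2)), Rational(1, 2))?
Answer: Mul(Add(4574, Mul(-3, Pow(4106, Rational(1, 2)))), Add(22888, Mul(-1, Pow(13443, Rational(1, 2))))) ≈ 9.9782e+7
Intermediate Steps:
g = Pow(13443, Rational(1, 2)) ≈ 115.94
Mul(Add(-22888, g), Add(-4574, Function('t')(-75, 177))) = Mul(Add(-22888, Pow(13443, Rational(1, 2))), Add(-4574, Pow(Add(Pow(-75, 2), Pow(177, 2)), Rational(1, 2)))) = Mul(Add(-22888, Pow(13443, Rational(1, 2))), Add(-4574, Pow(Add(5625, 31329), Rational(1, 2)))) = Mul(Add(-22888, Pow(13443, Rational(1, 2))), Add(-4574, Pow(36954, Rational(1, 2)))) = Mul(Add(-22888, Pow(13443, Rational(1, 2))), Add(-4574, Mul(3, Pow(4106, Rational(1, 2)))))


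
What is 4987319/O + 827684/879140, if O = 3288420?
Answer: 355316212247/144549077940 ≈ 2.4581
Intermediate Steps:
4987319/O + 827684/879140 = 4987319/3288420 + 827684/879140 = 4987319*(1/3288420) + 827684*(1/879140) = 4987319/3288420 + 206921/219785 = 355316212247/144549077940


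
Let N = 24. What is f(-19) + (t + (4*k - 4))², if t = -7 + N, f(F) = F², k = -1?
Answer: 442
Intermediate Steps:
t = 17 (t = -7 + 24 = 17)
f(-19) + (t + (4*k - 4))² = (-19)² + (17 + (4*(-1) - 4))² = 361 + (17 + (-4 - 4))² = 361 + (17 - 8)² = 361 + 9² = 361 + 81 = 442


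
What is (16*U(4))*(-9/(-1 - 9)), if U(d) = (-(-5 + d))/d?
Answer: 18/5 ≈ 3.6000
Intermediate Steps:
U(d) = (5 - d)/d
(16*U(4))*(-9/(-1 - 9)) = (16*((5 - 1*4)/4))*(-9/(-1 - 9)) = (16*((5 - 4)/4))*(-9/(-10)) = (16*((¼)*1))*(-9*(-⅒)) = (16*(¼))*(9/10) = 4*(9/10) = 18/5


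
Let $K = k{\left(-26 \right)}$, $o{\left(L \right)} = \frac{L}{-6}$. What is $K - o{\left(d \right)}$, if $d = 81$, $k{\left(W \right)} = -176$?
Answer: $- \frac{325}{2} \approx -162.5$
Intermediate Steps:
$o{\left(L \right)} = - \frac{L}{6}$ ($o{\left(L \right)} = L \left(- \frac{1}{6}\right) = - \frac{L}{6}$)
$K = -176$
$K - o{\left(d \right)} = -176 - \left(- \frac{1}{6}\right) 81 = -176 - - \frac{27}{2} = -176 + \frac{27}{2} = - \frac{325}{2}$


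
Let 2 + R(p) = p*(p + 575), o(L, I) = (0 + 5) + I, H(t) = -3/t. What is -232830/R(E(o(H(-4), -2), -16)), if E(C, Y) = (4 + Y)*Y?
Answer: -116415/73631 ≈ -1.5811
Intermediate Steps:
o(L, I) = 5 + I
E(C, Y) = Y*(4 + Y)
R(p) = -2 + p*(575 + p) (R(p) = -2 + p*(p + 575) = -2 + p*(575 + p))
-232830/R(E(o(H(-4), -2), -16)) = -232830/(-2 + (-16*(4 - 16))**2 + 575*(-16*(4 - 16))) = -232830/(-2 + (-16*(-12))**2 + 575*(-16*(-12))) = -232830/(-2 + 192**2 + 575*192) = -232830/(-2 + 36864 + 110400) = -232830/147262 = -232830*1/147262 = -116415/73631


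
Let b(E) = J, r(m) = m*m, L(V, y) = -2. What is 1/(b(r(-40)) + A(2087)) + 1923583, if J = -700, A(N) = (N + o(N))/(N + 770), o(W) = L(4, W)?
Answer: 3842962968288/1997815 ≈ 1.9236e+6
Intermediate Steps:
r(m) = m²
o(W) = -2
A(N) = (-2 + N)/(770 + N) (A(N) = (N - 2)/(N + 770) = (-2 + N)/(770 + N))
b(E) = -700
1/(b(r(-40)) + A(2087)) + 1923583 = 1/(-700 + (-2 + 2087)/(770 + 2087)) + 1923583 = 1/(-700 + 2085/2857) + 1923583 = 1/(-1997815/2857) + 1923583 = -2857/1997815 + 1923583 = 3842962968288/1997815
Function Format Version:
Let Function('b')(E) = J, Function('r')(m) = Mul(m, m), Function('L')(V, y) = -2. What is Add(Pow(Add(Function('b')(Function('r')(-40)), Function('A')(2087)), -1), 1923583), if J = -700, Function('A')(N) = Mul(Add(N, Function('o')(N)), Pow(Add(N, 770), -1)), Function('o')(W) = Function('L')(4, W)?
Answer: Rational(3842962968288, 1997815) ≈ 1.9236e+6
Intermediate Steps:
Function('r')(m) = Pow(m, 2)
Function('o')(W) = -2
Function('A')(N) = Mul(Pow(Add(770, N), -1), Add(-2, N)) (Function('A')(N) = Mul(Add(N, -2), Pow(Add(N, 770), -1)) = Mul(Add(-2, N), Pow(Add(770, N), -1)) = Mul(Pow(Add(770, N), -1), Add(-2, N)))
Function('b')(E) = -700
Add(Pow(Add(Function('b')(Function('r')(-40)), Function('A')(2087)), -1), 1923583) = Add(Pow(Add(-700, Mul(Pow(Add(770, 2087), -1), Add(-2, 2087))), -1), 1923583) = Add(Pow(Add(-700, Mul(Pow(2857, -1), 2085)), -1), 1923583) = Add(Pow(Add(-700, Mul(Rational(1, 2857), 2085)), -1), 1923583) = Add(Pow(Add(-700, Rational(2085, 2857)), -1), 1923583) = Add(Pow(Rational(-1997815, 2857), -1), 1923583) = Add(Rational(-2857, 1997815), 1923583) = Rational(3842962968288, 1997815)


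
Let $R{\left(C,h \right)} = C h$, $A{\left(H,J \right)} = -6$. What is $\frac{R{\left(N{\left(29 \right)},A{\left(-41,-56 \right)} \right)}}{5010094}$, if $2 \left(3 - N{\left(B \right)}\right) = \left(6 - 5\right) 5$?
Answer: $- \frac{3}{5010094} \approx -5.9879 \cdot 10^{-7}$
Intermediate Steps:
$N{\left(B \right)} = \frac{1}{2}$ ($N{\left(B \right)} = 3 - \frac{\left(6 - 5\right) 5}{2} = 3 - \frac{1 \cdot 5}{2} = 3 - \frac{5}{2} = \frac{1}{2}$)
$\frac{R{\left(N{\left(29 \right)},A{\left(-41,-56 \right)} \right)}}{5010094} = \frac{\frac{1}{2} \left(-6\right)}{5010094} = \left(-3\right) \frac{1}{5010094} = - \frac{3}{5010094}$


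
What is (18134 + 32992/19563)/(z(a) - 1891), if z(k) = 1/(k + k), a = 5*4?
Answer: -14191537360/1479725757 ≈ -9.5907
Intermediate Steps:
a = 20
z(k) = 1/(2*k)
(18134 + 32992/19563)/(z(a) - 1891) = (18134 + 32992/19563)/((½)/20 - 1891) = (18134 + 32992*(1/19563))/((½)*(1/20) - 1891) = (18134 + 32992/19563)/(1/40 - 1891) = 354788434/(19563*(-75639/40)) = (354788434/19563)*(-40/75639) = -14191537360/1479725757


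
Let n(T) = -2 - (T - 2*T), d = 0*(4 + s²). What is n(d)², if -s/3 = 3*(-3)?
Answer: 4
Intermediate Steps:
s = 27 (s = -9*(-3) = -3*(-9) = 27)
d = 0 (d = 0*(4 + 27²) = 0*(4 + 729) = 0*733 = 0)
n(T) = -2 + T (n(T) = -2 - (-1)*T = -2 + T)
n(d)² = (-2 + 0)² = (-2)² = 4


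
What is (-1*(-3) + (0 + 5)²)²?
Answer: 784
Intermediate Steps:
(-1*(-3) + (0 + 5)²)² = (3 + 5²)² = (3 + 25)² = 28² = 784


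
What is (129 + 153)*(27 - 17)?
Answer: 2820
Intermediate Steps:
(129 + 153)*(27 - 17) = 282*10 = 2820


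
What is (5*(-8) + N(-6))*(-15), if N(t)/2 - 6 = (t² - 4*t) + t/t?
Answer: -1410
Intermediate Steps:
N(t) = 14 - 8*t + 2*t² (N(t) = 12 + 2*((t² - 4*t) + t/t) = 12 + 2*((t² - 4*t) + 1) = 12 + 2*(1 + t² - 4*t) = 12 + (2 - 8*t + 2*t²) = 14 - 8*t + 2*t²)
(5*(-8) + N(-6))*(-15) = (5*(-8) + (14 - 8*(-6) + 2*(-6)²))*(-15) = (-40 + (14 + 48 + 2*36))*(-15) = (-40 + (14 + 48 + 72))*(-15) = (-40 + 134)*(-15) = 94*(-15) = -1410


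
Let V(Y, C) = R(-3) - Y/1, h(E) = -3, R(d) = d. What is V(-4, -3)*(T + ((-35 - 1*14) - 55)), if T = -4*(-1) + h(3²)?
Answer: -103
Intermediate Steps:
V(Y, C) = -3 - Y (V(Y, C) = -3 - Y/1 = -3 - Y)
T = 1 (T = -4*(-1) - 3 = 4 - 3 = 1)
V(-4, -3)*(T + ((-35 - 1*14) - 55)) = (-3 - 1*(-4))*(1 + ((-35 - 1*14) - 55)) = (-3 + 4)*(1 + ((-35 - 14) - 55)) = 1*(1 + (-49 - 55)) = 1*(1 - 104) = 1*(-103) = -103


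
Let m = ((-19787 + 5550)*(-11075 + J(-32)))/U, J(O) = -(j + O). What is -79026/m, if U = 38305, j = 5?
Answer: -1513545465/78645188 ≈ -19.245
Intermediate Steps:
J(O) = -5 - O (J(O) = -(5 + O) = -5 - O)
m = 157290376/38305 (m = ((-19787 + 5550)*(-11075 + (-5 - 1*(-32))))/38305 = -14237*(-11075 + (-5 + 32))*(1/38305) = -14237*(-11075 + 27)*(1/38305) = -14237*(-11048)*(1/38305) = 157290376*(1/38305) = 157290376/38305 ≈ 4106.3)
-79026/m = -79026/157290376/38305 = -79026*38305/157290376 = -1513545465/78645188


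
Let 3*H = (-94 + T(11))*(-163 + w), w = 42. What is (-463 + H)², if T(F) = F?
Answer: 74891716/9 ≈ 8.3213e+6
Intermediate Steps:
H = 10043/3 (H = ((-94 + 11)*(-163 + 42))/3 = (-83*(-121))/3 = (⅓)*10043 = 10043/3 ≈ 3347.7)
(-463 + H)² = (-463 + 10043/3)² = (8654/3)² = 74891716/9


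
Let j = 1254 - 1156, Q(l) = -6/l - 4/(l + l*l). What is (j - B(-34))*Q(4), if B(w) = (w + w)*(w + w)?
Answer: 38471/5 ≈ 7694.2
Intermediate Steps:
Q(l) = -6/l - 4/(l + l²)
B(w) = 4*w² (B(w) = (2*w)*(2*w) = 4*w²)
j = 98
(j - B(-34))*Q(4) = (98 - 4*(-34)²)*(2*(-5 - 3*4)/(4*(1 + 4))) = (98 - 4*1156)*(2*(¼)*(-5 - 12)/5) = (98 - 1*4624)*(2*(¼)*(⅕)*(-17)) = (98 - 4624)*(-17/10) = -4526*(-17/10) = 38471/5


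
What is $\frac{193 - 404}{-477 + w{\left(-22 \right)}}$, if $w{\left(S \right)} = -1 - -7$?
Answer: $\frac{211}{471} \approx 0.44798$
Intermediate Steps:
$w{\left(S \right)} = 6$ ($w{\left(S \right)} = -1 + 7 = 6$)
$\frac{193 - 404}{-477 + w{\left(-22 \right)}} = \frac{193 - 404}{-477 + 6} = - \frac{211}{-471} = \left(-211\right) \left(- \frac{1}{471}\right) = \frac{211}{471}$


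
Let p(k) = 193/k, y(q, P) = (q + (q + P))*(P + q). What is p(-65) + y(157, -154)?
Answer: 31007/65 ≈ 477.03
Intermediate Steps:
y(q, P) = (P + q)*(P + 2*q) (y(q, P) = (q + (P + q))*(P + q) = (P + 2*q)*(P + q) = (P + q)*(P + 2*q))
p(-65) + y(157, -154) = 193/(-65) + ((-154)**2 + 2*157**2 + 3*(-154)*157) = 193*(-1/65) + (23716 + 2*24649 - 72534) = -193/65 + (23716 + 49298 - 72534) = -193/65 + 480 = 31007/65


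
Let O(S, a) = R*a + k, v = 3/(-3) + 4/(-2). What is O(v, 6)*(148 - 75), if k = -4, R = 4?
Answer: 1460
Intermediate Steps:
v = -3 (v = 3*(-⅓) + 4*(-½) = -1 - 2 = -3)
O(S, a) = -4 + 4*a (O(S, a) = 4*a - 4 = -4 + 4*a)
O(v, 6)*(148 - 75) = (-4 + 4*6)*(148 - 75) = (-4 + 24)*73 = 20*73 = 1460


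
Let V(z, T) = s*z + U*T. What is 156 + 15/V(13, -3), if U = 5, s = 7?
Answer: 11871/76 ≈ 156.20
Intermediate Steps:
V(z, T) = 5*T + 7*z (V(z, T) = 7*z + 5*T = 5*T + 7*z)
156 + 15/V(13, -3) = 156 + 15/(5*(-3) + 7*13) = 156 + 15/(-15 + 91) = 156 + 15/76 = 11871/76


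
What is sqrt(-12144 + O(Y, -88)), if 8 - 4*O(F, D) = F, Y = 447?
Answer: I*sqrt(49015)/2 ≈ 110.7*I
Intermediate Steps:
O(F, D) = 2 - F/4
sqrt(-12144 + O(Y, -88)) = sqrt(-12144 + (2 - 1/4*447)) = sqrt(-12144 + (2 - 447/4)) = sqrt(-12144 - 439/4) = sqrt(-49015/4) = I*sqrt(49015)/2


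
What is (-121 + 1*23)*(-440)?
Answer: 43120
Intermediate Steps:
(-121 + 1*23)*(-440) = (-121 + 23)*(-440) = -98*(-440) = 43120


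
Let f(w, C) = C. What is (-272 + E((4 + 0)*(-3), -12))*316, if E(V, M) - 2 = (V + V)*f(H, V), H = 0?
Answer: 5688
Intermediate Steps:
E(V, M) = 2 + 2*V² (E(V, M) = 2 + (V + V)*V = 2 + (2*V)*V = 2 + 2*V²)
(-272 + E((4 + 0)*(-3), -12))*316 = (-272 + (2 + 2*((4 + 0)*(-3))²))*316 = (-272 + (2 + 2*(4*(-3))²))*316 = (-272 + (2 + 2*(-12)²))*316 = (-272 + (2 + 2*144))*316 = (-272 + (2 + 288))*316 = (-272 + 290)*316 = 18*316 = 5688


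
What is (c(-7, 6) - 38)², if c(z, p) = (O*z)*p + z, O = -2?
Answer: 1521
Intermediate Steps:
c(z, p) = z - 2*p*z (c(z, p) = (-2*z)*p + z = -2*p*z + z = z - 2*p*z)
(c(-7, 6) - 38)² = (-7*(1 - 2*6) - 38)² = (-7*(1 - 12) - 38)² = (-7*(-11) - 38)² = (77 - 38)² = 39² = 1521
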